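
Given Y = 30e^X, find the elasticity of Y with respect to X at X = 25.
Elasticity = 25

Elasticity = (dY/dX) · (X/Y)

dY/dX = 30·e^X
At X = 25: dY/dX = 30·e^25, Y = 30·e^25

Elasticity = (30·e^25) · (25 / (30·e^25)) = 25

Interpretation: for a small percentage change in X, the percentage change in Y is approximately 25.00 times as large.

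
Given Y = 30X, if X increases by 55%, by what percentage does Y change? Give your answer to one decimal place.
55.0%

For Y = 30X:
If X → X(1 + 0.55)
Then Y → Y · (1 + 0.55)^1
     = Y · 1.5500

Percentage change = ((1 + 0.55)^1 − 1) × 100% = 55.0%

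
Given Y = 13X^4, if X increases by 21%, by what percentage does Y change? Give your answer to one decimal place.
114.4%

For Y = 13X^4:
If X → X(1 + 0.21)
Then Y → Y · (1 + 0.21)^4
     ≈ Y · 2.1436

Percentage change = ((1 + 0.21)^4 − 1) × 100% ≈ 114.4%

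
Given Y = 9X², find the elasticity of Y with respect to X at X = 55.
Elasticity = 2

Elasticity = (dY/dX) · (X/Y)

dY/dX = 18·X
At X = 55: dY/dX = 990, Y = 27225

Elasticity = 990 · (55 / 27225) = 2

Interpretation: for a small percentage change in X, the percentage change in Y is approximately 2.00 times as large.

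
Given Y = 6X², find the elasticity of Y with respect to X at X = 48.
Elasticity = 2

Elasticity = (dY/dX) · (X/Y)

dY/dX = 12·X
At X = 48: dY/dX = 576, Y = 13824

Elasticity = 576 · (48 / 13824) = 2

Interpretation: for a small percentage change in X, the percentage change in Y is approximately 2.00 times as large.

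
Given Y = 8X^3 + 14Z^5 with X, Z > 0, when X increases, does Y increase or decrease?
Y increases

Taking the partial derivative:
∂Y/∂X = 24X^2

∂Y/∂X = 24X^2 > 0 (assuming positive values)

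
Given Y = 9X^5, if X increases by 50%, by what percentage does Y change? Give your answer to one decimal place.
659.4%

For Y = 9X^5:
If X → X(1 + 0.5)
Then Y → Y · (1 + 0.5)^5
     ≈ Y · 7.5938

Percentage change = ((1 + 0.5)^5 − 1) × 100% ≈ 659.4%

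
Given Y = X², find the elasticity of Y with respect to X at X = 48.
Elasticity = 2

Elasticity = (dY/dX) · (X/Y)

dY/dX = 2·X
At X = 48: dY/dX = 96, Y = 2304

Elasticity = 96 · (48 / 2304) = 2

Interpretation: for a small percentage change in X, the percentage change in Y is approximately 2.00 times as large.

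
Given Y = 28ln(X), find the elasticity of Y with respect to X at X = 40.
Elasticity = 1/ln(40) ≈ 0.2711

Elasticity = (dY/dX) · (X/Y)

dY/dX = 28/X
At X = 40: dY/dX = 7/10, Y = 28·ln(40)

Elasticity = (7/10) · (40 / (28·ln(40))) = 1/ln(40) ≈ 0.2711

Interpretation: for a small percentage change in X, the percentage change in Y is approximately 0.27 times as large.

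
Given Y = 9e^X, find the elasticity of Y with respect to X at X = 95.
Elasticity = 95

Elasticity = (dY/dX) · (X/Y)

dY/dX = 9·e^X
At X = 95: dY/dX = 9·e^95, Y = 9·e^95

Elasticity = (9·e^95) · (95 / (9·e^95)) = 95

Interpretation: for a small percentage change in X, the percentage change in Y is approximately 95.00 times as large.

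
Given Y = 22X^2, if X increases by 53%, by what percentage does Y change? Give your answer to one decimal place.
134.1%

For Y = 22X^2:
If X → X(1 + 0.53)
Then Y → Y · (1 + 0.53)^2
     = Y · 2.3409

Percentage change = ((1 + 0.53)^2 − 1) × 100% ≈ 134.1%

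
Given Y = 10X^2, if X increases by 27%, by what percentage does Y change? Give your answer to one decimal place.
61.3%

For Y = 10X^2:
If X → X(1 + 0.27)
Then Y → Y · (1 + 0.27)^2
     = Y · 1.6129

Percentage change = ((1 + 0.27)^2 − 1) × 100% ≈ 61.3%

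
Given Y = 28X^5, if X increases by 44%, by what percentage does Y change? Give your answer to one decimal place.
519.2%

For Y = 28X^5:
If X → X(1 + 0.44)
Then Y → Y · (1 + 0.44)^5
     ≈ Y · 6.1917

Percentage change = ((1 + 0.44)^5 − 1) × 100% ≈ 519.2%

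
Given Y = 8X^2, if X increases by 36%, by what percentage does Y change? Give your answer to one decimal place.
85.0%

For Y = 8X^2:
If X → X(1 + 0.36)
Then Y → Y · (1 + 0.36)^2
     = Y · 1.8496

Percentage change = ((1 + 0.36)^2 − 1) × 100% ≈ 85.0%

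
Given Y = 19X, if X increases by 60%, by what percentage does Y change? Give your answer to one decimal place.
60.0%

For Y = 19X:
If X → X(1 + 0.6)
Then Y → Y · (1 + 0.6)^1
     = Y · 1.6000

Percentage change = ((1 + 0.6)^1 − 1) × 100% = 60.0%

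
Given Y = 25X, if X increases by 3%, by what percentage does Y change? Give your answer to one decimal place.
3.0%

For Y = 25X:
If X → X(1 + 0.03)
Then Y → Y · (1 + 0.03)^1
     = Y · 1.0300

Percentage change = ((1 + 0.03)^1 − 1) × 100% = 3.0%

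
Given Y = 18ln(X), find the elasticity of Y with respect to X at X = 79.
Elasticity = 1/ln(79) ≈ 0.2289

Elasticity = (dY/dX) · (X/Y)

dY/dX = 18/X
At X = 79: dY/dX = 18/79, Y = 18·ln(79)

Elasticity = (18/79) · (79 / (18·ln(79))) = 1/ln(79) ≈ 0.2289

Interpretation: for a small percentage change in X, the percentage change in Y is approximately 0.23 times as large.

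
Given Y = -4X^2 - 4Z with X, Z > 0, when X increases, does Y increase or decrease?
Y decreases

Taking the partial derivative:
∂Y/∂X = -8X

∂Y/∂X = -8X < 0 (assuming positive values)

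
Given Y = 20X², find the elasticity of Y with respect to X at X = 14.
Elasticity = 2

Elasticity = (dY/dX) · (X/Y)

dY/dX = 40·X
At X = 14: dY/dX = 560, Y = 3920

Elasticity = 560 · (14 / 3920) = 2

Interpretation: for a small percentage change in X, the percentage change in Y is approximately 2.00 times as large.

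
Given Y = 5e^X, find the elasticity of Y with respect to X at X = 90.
Elasticity = 90

Elasticity = (dY/dX) · (X/Y)

dY/dX = 5·e^X
At X = 90: dY/dX = 5·e^90, Y = 5·e^90

Elasticity = (5·e^90) · (90 / (5·e^90)) = 90

Interpretation: for a small percentage change in X, the percentage change in Y is approximately 90.00 times as large.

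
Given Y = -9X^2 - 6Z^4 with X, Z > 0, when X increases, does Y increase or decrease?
Y decreases

Taking the partial derivative:
∂Y/∂X = -18X

∂Y/∂X = -18X < 0 (assuming positive values)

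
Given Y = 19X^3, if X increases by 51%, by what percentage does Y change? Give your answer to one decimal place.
244.3%

For Y = 19X^3:
If X → X(1 + 0.51)
Then Y → Y · (1 + 0.51)^3
     ≈ Y · 3.4430

Percentage change = ((1 + 0.51)^3 − 1) × 100% ≈ 244.3%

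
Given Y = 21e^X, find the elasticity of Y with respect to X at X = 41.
Elasticity = 41

Elasticity = (dY/dX) · (X/Y)

dY/dX = 21·e^X
At X = 41: dY/dX = 21·e^41, Y = 21·e^41

Elasticity = (21·e^41) · (41 / (21·e^41)) = 41

Interpretation: for a small percentage change in X, the percentage change in Y is approximately 41.00 times as large.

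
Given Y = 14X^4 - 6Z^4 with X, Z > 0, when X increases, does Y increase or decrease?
Y increases

Taking the partial derivative:
∂Y/∂X = 56X^3

∂Y/∂X = 56X^3 > 0 (assuming positive values)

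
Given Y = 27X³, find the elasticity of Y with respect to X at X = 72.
Elasticity = 3

Elasticity = (dY/dX) · (X/Y)

dY/dX = 81·X²
At X = 72: dY/dX = 419904, Y = 10077696

Elasticity = 419904 · (72 / 10077696) = 3

Interpretation: for a small percentage change in X, the percentage change in Y is approximately 3.00 times as large.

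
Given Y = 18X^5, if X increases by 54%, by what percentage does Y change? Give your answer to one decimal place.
766.2%

For Y = 18X^5:
If X → X(1 + 0.54)
Then Y → Y · (1 + 0.54)^5
     ≈ Y · 8.6617

Percentage change = ((1 + 0.54)^5 − 1) × 100% ≈ 766.2%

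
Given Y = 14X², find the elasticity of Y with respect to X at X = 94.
Elasticity = 2

Elasticity = (dY/dX) · (X/Y)

dY/dX = 28·X
At X = 94: dY/dX = 2632, Y = 123704

Elasticity = 2632 · (94 / 123704) = 2

Interpretation: for a small percentage change in X, the percentage change in Y is approximately 2.00 times as large.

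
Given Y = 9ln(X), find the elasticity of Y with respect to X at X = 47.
Elasticity = 1/ln(47) ≈ 0.2597

Elasticity = (dY/dX) · (X/Y)

dY/dX = 9/X
At X = 47: dY/dX = 9/47, Y = 9·ln(47)

Elasticity = (9/47) · (47 / (9·ln(47))) = 1/ln(47) ≈ 0.2597

Interpretation: for a small percentage change in X, the percentage change in Y is approximately 0.26 times as large.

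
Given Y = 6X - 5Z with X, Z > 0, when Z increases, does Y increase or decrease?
Y decreases

Taking the partial derivative:
∂Y/∂Z = -5

∂Y/∂Z = -5 < 0 (assuming positive values)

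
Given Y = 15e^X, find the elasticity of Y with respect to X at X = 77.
Elasticity = 77

Elasticity = (dY/dX) · (X/Y)

dY/dX = 15·e^X
At X = 77: dY/dX = 15·e^77, Y = 15·e^77

Elasticity = (15·e^77) · (77 / (15·e^77)) = 77

Interpretation: for a small percentage change in X, the percentage change in Y is approximately 77.00 times as large.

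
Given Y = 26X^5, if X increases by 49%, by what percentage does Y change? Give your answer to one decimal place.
634.4%

For Y = 26X^5:
If X → X(1 + 0.49)
Then Y → Y · (1 + 0.49)^5
     ≈ Y · 7.3440

Percentage change = ((1 + 0.49)^5 − 1) × 100% ≈ 634.4%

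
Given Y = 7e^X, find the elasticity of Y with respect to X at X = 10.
Elasticity = 10

Elasticity = (dY/dX) · (X/Y)

dY/dX = 7·e^X
At X = 10: dY/dX = 7·e^10, Y = 7·e^10

Elasticity = (7·e^10) · (10 / (7·e^10)) = 10

Interpretation: for a small percentage change in X, the percentage change in Y is approximately 10.00 times as large.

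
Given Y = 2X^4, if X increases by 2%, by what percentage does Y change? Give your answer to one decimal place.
8.2%

For Y = 2X^4:
If X → X(1 + 0.02)
Then Y → Y · (1 + 0.02)^4
     ≈ Y · 1.0824

Percentage change = ((1 + 0.02)^4 − 1) × 100% ≈ 8.2%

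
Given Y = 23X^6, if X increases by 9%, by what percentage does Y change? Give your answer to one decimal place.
67.7%

For Y = 23X^6:
If X → X(1 + 0.09)
Then Y → Y · (1 + 0.09)^6
     ≈ Y · 1.6771

Percentage change = ((1 + 0.09)^6 − 1) × 100% ≈ 67.7%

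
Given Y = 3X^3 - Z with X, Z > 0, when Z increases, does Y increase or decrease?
Y decreases

Taking the partial derivative:
∂Y/∂Z = -1

∂Y/∂Z = -1 < 0 (assuming positive values)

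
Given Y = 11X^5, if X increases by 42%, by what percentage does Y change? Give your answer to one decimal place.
477.4%

For Y = 11X^5:
If X → X(1 + 0.42)
Then Y → Y · (1 + 0.42)^5
     ≈ Y · 5.7735

Percentage change = ((1 + 0.42)^5 − 1) × 100% ≈ 477.4%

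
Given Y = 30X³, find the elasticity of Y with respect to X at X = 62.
Elasticity = 3

Elasticity = (dY/dX) · (X/Y)

dY/dX = 90·X²
At X = 62: dY/dX = 345960, Y = 7149840

Elasticity = 345960 · (62 / 7149840) = 3

Interpretation: for a small percentage change in X, the percentage change in Y is approximately 3.00 times as large.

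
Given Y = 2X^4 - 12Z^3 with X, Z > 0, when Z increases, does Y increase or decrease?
Y decreases

Taking the partial derivative:
∂Y/∂Z = -36Z^2

∂Y/∂Z = -36Z^2 < 0 (assuming positive values)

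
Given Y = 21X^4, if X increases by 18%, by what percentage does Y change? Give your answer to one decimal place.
93.9%

For Y = 21X^4:
If X → X(1 + 0.18)
Then Y → Y · (1 + 0.18)^4
     ≈ Y · 1.9388

Percentage change = ((1 + 0.18)^4 − 1) × 100% ≈ 93.9%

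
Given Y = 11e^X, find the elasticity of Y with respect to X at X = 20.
Elasticity = 20

Elasticity = (dY/dX) · (X/Y)

dY/dX = 11·e^X
At X = 20: dY/dX = 11·e^20, Y = 11·e^20

Elasticity = (11·e^20) · (20 / (11·e^20)) = 20

Interpretation: for a small percentage change in X, the percentage change in Y is approximately 20.00 times as large.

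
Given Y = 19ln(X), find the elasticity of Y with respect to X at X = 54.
Elasticity = 1/ln(54) ≈ 0.2507

Elasticity = (dY/dX) · (X/Y)

dY/dX = 19/X
At X = 54: dY/dX = 19/54, Y = 19·ln(54)

Elasticity = (19/54) · (54 / (19·ln(54))) = 1/ln(54) ≈ 0.2507

Interpretation: for a small percentage change in X, the percentage change in Y is approximately 0.25 times as large.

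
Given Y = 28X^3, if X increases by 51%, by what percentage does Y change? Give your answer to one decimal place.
244.3%

For Y = 28X^3:
If X → X(1 + 0.51)
Then Y → Y · (1 + 0.51)^3
     ≈ Y · 3.4430

Percentage change = ((1 + 0.51)^3 − 1) × 100% ≈ 244.3%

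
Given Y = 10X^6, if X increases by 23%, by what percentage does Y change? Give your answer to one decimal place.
246.3%

For Y = 10X^6:
If X → X(1 + 0.23)
Then Y → Y · (1 + 0.23)^6
     ≈ Y · 3.4628

Percentage change = ((1 + 0.23)^6 − 1) × 100% ≈ 246.3%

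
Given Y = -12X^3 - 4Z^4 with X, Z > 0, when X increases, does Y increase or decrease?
Y decreases

Taking the partial derivative:
∂Y/∂X = -36X^2

∂Y/∂X = -36X^2 < 0 (assuming positive values)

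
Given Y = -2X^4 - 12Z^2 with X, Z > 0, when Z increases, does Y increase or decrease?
Y decreases

Taking the partial derivative:
∂Y/∂Z = -24Z

∂Y/∂Z = -24Z < 0 (assuming positive values)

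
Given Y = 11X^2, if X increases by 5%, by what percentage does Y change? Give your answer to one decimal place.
10.3%

For Y = 11X^2:
If X → X(1 + 0.05)
Then Y → Y · (1 + 0.05)^2
     = Y · 1.1025

Percentage change = ((1 + 0.05)^2 − 1) × 100% ≈ 10.3%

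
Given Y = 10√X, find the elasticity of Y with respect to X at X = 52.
Elasticity = 1/2

Elasticity = (dY/dX) · (X/Y)

dY/dX = 5/√X
At X = 52: dY/dX = 5·√13/26, Y = 20·√13

Elasticity = (5·√13/26) · (52 / (20·√13)) = 1/2

Interpretation: for a small percentage change in X, the percentage change in Y is approximately 0.50 times as large.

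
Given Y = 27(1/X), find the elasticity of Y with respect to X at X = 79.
Elasticity = -1

Elasticity = (dY/dX) · (X/Y)

dY/dX = -27/X²
At X = 79: dY/dX = -27/6241, Y = 27/79

Elasticity = (-27/6241) · (79 / (27/79)) = -1

Interpretation: for a small percentage change in X, the percentage change in Y is approximately -1.00 times as large.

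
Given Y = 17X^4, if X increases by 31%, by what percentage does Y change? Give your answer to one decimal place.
194.5%

For Y = 17X^4:
If X → X(1 + 0.31)
Then Y → Y · (1 + 0.31)^4
     ≈ Y · 2.9450

Percentage change = ((1 + 0.31)^4 − 1) × 100% ≈ 194.5%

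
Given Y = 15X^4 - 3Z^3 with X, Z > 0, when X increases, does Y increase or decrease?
Y increases

Taking the partial derivative:
∂Y/∂X = 60X^3

∂Y/∂X = 60X^3 > 0 (assuming positive values)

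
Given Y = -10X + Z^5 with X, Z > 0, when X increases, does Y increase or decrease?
Y decreases

Taking the partial derivative:
∂Y/∂X = -10

∂Y/∂X = -10 < 0 (assuming positive values)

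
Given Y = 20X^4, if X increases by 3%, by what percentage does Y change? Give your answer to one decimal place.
12.6%

For Y = 20X^4:
If X → X(1 + 0.03)
Then Y → Y · (1 + 0.03)^4
     ≈ Y · 1.1255

Percentage change = ((1 + 0.03)^4 − 1) × 100% ≈ 12.6%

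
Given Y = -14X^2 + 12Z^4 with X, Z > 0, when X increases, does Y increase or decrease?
Y decreases

Taking the partial derivative:
∂Y/∂X = -28X

∂Y/∂X = -28X < 0 (assuming positive values)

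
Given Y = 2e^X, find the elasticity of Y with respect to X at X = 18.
Elasticity = 18

Elasticity = (dY/dX) · (X/Y)

dY/dX = 2·e^X
At X = 18: dY/dX = 2·e^18, Y = 2·e^18

Elasticity = (2·e^18) · (18 / (2·e^18)) = 18

Interpretation: for a small percentage change in X, the percentage change in Y is approximately 18.00 times as large.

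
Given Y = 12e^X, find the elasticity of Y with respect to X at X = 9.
Elasticity = 9

Elasticity = (dY/dX) · (X/Y)

dY/dX = 12·e^X
At X = 9: dY/dX = 12·e^9, Y = 12·e^9

Elasticity = (12·e^9) · (9 / (12·e^9)) = 9

Interpretation: for a small percentage change in X, the percentage change in Y is approximately 9.00 times as large.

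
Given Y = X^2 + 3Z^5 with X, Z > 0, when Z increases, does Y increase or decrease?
Y increases

Taking the partial derivative:
∂Y/∂Z = 15Z^4

∂Y/∂Z = 15Z^4 > 0 (assuming positive values)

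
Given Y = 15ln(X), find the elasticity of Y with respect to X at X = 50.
Elasticity = 1/ln(50) ≈ 0.2556

Elasticity = (dY/dX) · (X/Y)

dY/dX = 15/X
At X = 50: dY/dX = 3/10, Y = 15·ln(50)

Elasticity = (3/10) · (50 / (15·ln(50))) = 1/ln(50) ≈ 0.2556

Interpretation: for a small percentage change in X, the percentage change in Y is approximately 0.26 times as large.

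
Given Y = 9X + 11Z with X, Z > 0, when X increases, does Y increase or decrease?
Y increases

Taking the partial derivative:
∂Y/∂X = 9

∂Y/∂X = 9 > 0 (assuming positive values)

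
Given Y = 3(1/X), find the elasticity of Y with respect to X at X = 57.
Elasticity = -1

Elasticity = (dY/dX) · (X/Y)

dY/dX = -3/X²
At X = 57: dY/dX = -1/1083, Y = 1/19

Elasticity = (-1/1083) · (57 / (1/19)) = -1

Interpretation: for a small percentage change in X, the percentage change in Y is approximately -1.00 times as large.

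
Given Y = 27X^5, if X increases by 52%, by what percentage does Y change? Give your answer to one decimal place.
711.4%

For Y = 27X^5:
If X → X(1 + 0.52)
Then Y → Y · (1 + 0.52)^5
     ≈ Y · 8.1137

Percentage change = ((1 + 0.52)^5 − 1) × 100% ≈ 711.4%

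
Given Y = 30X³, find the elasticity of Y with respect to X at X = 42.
Elasticity = 3

Elasticity = (dY/dX) · (X/Y)

dY/dX = 90·X²
At X = 42: dY/dX = 158760, Y = 2222640

Elasticity = 158760 · (42 / 2222640) = 3

Interpretation: for a small percentage change in X, the percentage change in Y is approximately 3.00 times as large.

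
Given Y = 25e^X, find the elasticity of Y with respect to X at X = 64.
Elasticity = 64

Elasticity = (dY/dX) · (X/Y)

dY/dX = 25·e^X
At X = 64: dY/dX = 25·e^64, Y = 25·e^64

Elasticity = (25·e^64) · (64 / (25·e^64)) = 64

Interpretation: for a small percentage change in X, the percentage change in Y is approximately 64.00 times as large.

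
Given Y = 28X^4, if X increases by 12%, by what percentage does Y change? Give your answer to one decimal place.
57.4%

For Y = 28X^4:
If X → X(1 + 0.12)
Then Y → Y · (1 + 0.12)^4
     ≈ Y · 1.5735

Percentage change = ((1 + 0.12)^4 − 1) × 100% ≈ 57.4%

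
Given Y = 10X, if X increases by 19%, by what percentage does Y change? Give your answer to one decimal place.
19.0%

For Y = 10X:
If X → X(1 + 0.19)
Then Y → Y · (1 + 0.19)^1
     = Y · 1.1900

Percentage change = ((1 + 0.19)^1 − 1) × 100% = 19.0%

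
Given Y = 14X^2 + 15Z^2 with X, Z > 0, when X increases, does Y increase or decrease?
Y increases

Taking the partial derivative:
∂Y/∂X = 28X

∂Y/∂X = 28X > 0 (assuming positive values)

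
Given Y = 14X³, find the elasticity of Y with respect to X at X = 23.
Elasticity = 3

Elasticity = (dY/dX) · (X/Y)

dY/dX = 42·X²
At X = 23: dY/dX = 22218, Y = 170338

Elasticity = 22218 · (23 / 170338) = 3

Interpretation: for a small percentage change in X, the percentage change in Y is approximately 3.00 times as large.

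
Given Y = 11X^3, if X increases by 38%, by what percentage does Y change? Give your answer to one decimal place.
162.8%

For Y = 11X^3:
If X → X(1 + 0.38)
Then Y → Y · (1 + 0.38)^3
     ≈ Y · 2.6281

Percentage change = ((1 + 0.38)^3 − 1) × 100% ≈ 162.8%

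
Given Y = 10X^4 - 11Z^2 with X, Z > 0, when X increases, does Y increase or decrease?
Y increases

Taking the partial derivative:
∂Y/∂X = 40X^3

∂Y/∂X = 40X^3 > 0 (assuming positive values)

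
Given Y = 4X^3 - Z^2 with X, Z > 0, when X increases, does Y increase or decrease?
Y increases

Taking the partial derivative:
∂Y/∂X = 12X^2

∂Y/∂X = 12X^2 > 0 (assuming positive values)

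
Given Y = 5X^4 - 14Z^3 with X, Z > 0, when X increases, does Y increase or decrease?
Y increases

Taking the partial derivative:
∂Y/∂X = 20X^3

∂Y/∂X = 20X^3 > 0 (assuming positive values)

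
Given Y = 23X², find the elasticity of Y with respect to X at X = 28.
Elasticity = 2

Elasticity = (dY/dX) · (X/Y)

dY/dX = 46·X
At X = 28: dY/dX = 1288, Y = 18032

Elasticity = 1288 · (28 / 18032) = 2

Interpretation: for a small percentage change in X, the percentage change in Y is approximately 2.00 times as large.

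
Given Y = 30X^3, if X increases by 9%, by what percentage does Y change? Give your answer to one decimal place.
29.5%

For Y = 30X^3:
If X → X(1 + 0.09)
Then Y → Y · (1 + 0.09)^3
     ≈ Y · 1.2950

Percentage change = ((1 + 0.09)^3 − 1) × 100% ≈ 29.5%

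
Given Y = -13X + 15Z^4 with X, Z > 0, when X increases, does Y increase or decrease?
Y decreases

Taking the partial derivative:
∂Y/∂X = -13

∂Y/∂X = -13 < 0 (assuming positive values)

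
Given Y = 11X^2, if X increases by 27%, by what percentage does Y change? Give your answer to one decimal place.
61.3%

For Y = 11X^2:
If X → X(1 + 0.27)
Then Y → Y · (1 + 0.27)^2
     = Y · 1.6129

Percentage change = ((1 + 0.27)^2 − 1) × 100% ≈ 61.3%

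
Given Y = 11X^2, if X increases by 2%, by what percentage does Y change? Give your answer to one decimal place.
4.0%

For Y = 11X^2:
If X → X(1 + 0.02)
Then Y → Y · (1 + 0.02)^2
     = Y · 1.0404

Percentage change = ((1 + 0.02)^2 − 1) × 100% ≈ 4.0%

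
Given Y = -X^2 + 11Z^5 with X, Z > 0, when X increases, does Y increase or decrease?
Y decreases

Taking the partial derivative:
∂Y/∂X = -2X

∂Y/∂X = -2X < 0 (assuming positive values)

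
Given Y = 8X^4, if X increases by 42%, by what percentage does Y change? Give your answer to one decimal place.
306.6%

For Y = 8X^4:
If X → X(1 + 0.42)
Then Y → Y · (1 + 0.42)^4
     ≈ Y · 4.0659

Percentage change = ((1 + 0.42)^4 − 1) × 100% ≈ 306.6%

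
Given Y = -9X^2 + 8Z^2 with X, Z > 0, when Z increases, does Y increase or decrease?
Y increases

Taking the partial derivative:
∂Y/∂Z = 16Z

∂Y/∂Z = 16Z > 0 (assuming positive values)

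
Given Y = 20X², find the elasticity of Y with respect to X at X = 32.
Elasticity = 2

Elasticity = (dY/dX) · (X/Y)

dY/dX = 40·X
At X = 32: dY/dX = 1280, Y = 20480

Elasticity = 1280 · (32 / 20480) = 2

Interpretation: for a small percentage change in X, the percentage change in Y is approximately 2.00 times as large.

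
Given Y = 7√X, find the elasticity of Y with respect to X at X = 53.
Elasticity = 1/2

Elasticity = (dY/dX) · (X/Y)

dY/dX = 7/(2·√X)
At X = 53: dY/dX = 7·√53/106, Y = 7·√53

Elasticity = (7·√53/106) · (53 / (7·√53)) = 1/2

Interpretation: for a small percentage change in X, the percentage change in Y is approximately 0.50 times as large.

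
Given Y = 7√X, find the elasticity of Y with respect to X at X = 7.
Elasticity = 1/2

Elasticity = (dY/dX) · (X/Y)

dY/dX = 7/(2·√X)
At X = 7: dY/dX = √7/2, Y = 7·√7

Elasticity = (√7/2) · (7 / (7·√7)) = 1/2

Interpretation: for a small percentage change in X, the percentage change in Y is approximately 0.50 times as large.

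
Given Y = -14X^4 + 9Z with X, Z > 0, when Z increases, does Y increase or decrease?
Y increases

Taking the partial derivative:
∂Y/∂Z = 9

∂Y/∂Z = 9 > 0 (assuming positive values)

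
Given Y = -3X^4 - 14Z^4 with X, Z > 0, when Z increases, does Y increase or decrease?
Y decreases

Taking the partial derivative:
∂Y/∂Z = -56Z^3

∂Y/∂Z = -56Z^3 < 0 (assuming positive values)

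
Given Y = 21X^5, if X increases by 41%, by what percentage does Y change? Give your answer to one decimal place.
457.3%

For Y = 21X^5:
If X → X(1 + 0.41)
Then Y → Y · (1 + 0.41)^5
     ≈ Y · 5.5731

Percentage change = ((1 + 0.41)^5 − 1) × 100% ≈ 457.3%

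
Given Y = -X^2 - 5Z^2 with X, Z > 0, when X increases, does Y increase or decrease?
Y decreases

Taking the partial derivative:
∂Y/∂X = -2X

∂Y/∂X = -2X < 0 (assuming positive values)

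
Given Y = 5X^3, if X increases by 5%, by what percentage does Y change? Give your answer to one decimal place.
15.8%

For Y = 5X^3:
If X → X(1 + 0.05)
Then Y → Y · (1 + 0.05)^3
     ≈ Y · 1.1576

Percentage change = ((1 + 0.05)^3 − 1) × 100% ≈ 15.8%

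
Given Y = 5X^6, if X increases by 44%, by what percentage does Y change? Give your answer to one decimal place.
791.6%

For Y = 5X^6:
If X → X(1 + 0.44)
Then Y → Y · (1 + 0.44)^6
     ≈ Y · 8.9161

Percentage change = ((1 + 0.44)^6 − 1) × 100% ≈ 791.6%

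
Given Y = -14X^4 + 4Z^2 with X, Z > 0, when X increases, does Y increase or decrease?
Y decreases

Taking the partial derivative:
∂Y/∂X = -56X^3

∂Y/∂X = -56X^3 < 0 (assuming positive values)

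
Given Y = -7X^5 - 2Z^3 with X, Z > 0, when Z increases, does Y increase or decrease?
Y decreases

Taking the partial derivative:
∂Y/∂Z = -6Z^2

∂Y/∂Z = -6Z^2 < 0 (assuming positive values)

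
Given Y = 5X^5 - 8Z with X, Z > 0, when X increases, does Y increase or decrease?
Y increases

Taking the partial derivative:
∂Y/∂X = 25X^4

∂Y/∂X = 25X^4 > 0 (assuming positive values)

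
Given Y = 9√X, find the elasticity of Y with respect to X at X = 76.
Elasticity = 1/2

Elasticity = (dY/dX) · (X/Y)

dY/dX = 9/(2·√X)
At X = 76: dY/dX = 9·√19/76, Y = 18·√19

Elasticity = (9·√19/76) · (76 / (18·√19)) = 1/2

Interpretation: for a small percentage change in X, the percentage change in Y is approximately 0.50 times as large.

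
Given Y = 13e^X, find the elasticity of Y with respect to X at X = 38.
Elasticity = 38

Elasticity = (dY/dX) · (X/Y)

dY/dX = 13·e^X
At X = 38: dY/dX = 13·e^38, Y = 13·e^38

Elasticity = (13·e^38) · (38 / (13·e^38)) = 38

Interpretation: for a small percentage change in X, the percentage change in Y is approximately 38.00 times as large.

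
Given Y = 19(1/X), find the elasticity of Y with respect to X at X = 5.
Elasticity = -1

Elasticity = (dY/dX) · (X/Y)

dY/dX = -19/X²
At X = 5: dY/dX = -19/25, Y = 19/5

Elasticity = (-19/25) · (5 / (19/5)) = -1

Interpretation: for a small percentage change in X, the percentage change in Y is approximately -1.00 times as large.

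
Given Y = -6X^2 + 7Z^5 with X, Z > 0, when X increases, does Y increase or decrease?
Y decreases

Taking the partial derivative:
∂Y/∂X = -12X

∂Y/∂X = -12X < 0 (assuming positive values)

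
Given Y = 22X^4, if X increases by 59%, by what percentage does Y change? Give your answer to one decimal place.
539.1%

For Y = 22X^4:
If X → X(1 + 0.59)
Then Y → Y · (1 + 0.59)^4
     ≈ Y · 6.3913

Percentage change = ((1 + 0.59)^4 − 1) × 100% ≈ 539.1%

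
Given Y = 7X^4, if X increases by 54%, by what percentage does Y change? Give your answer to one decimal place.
462.4%

For Y = 7X^4:
If X → X(1 + 0.54)
Then Y → Y · (1 + 0.54)^4
     ≈ Y · 5.6245

Percentage change = ((1 + 0.54)^4 − 1) × 100% ≈ 462.4%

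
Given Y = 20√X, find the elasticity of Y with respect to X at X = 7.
Elasticity = 1/2

Elasticity = (dY/dX) · (X/Y)

dY/dX = 10/√X
At X = 7: dY/dX = 10·√7/7, Y = 20·√7

Elasticity = (10·√7/7) · (7 / (20·√7)) = 1/2

Interpretation: for a small percentage change in X, the percentage change in Y is approximately 0.50 times as large.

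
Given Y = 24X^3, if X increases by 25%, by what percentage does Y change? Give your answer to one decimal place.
95.3%

For Y = 24X^3:
If X → X(1 + 0.25)
Then Y → Y · (1 + 0.25)^3
     ≈ Y · 1.9531

Percentage change = ((1 + 0.25)^3 − 1) × 100% ≈ 95.3%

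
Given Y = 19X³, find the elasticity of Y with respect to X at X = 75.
Elasticity = 3

Elasticity = (dY/dX) · (X/Y)

dY/dX = 57·X²
At X = 75: dY/dX = 320625, Y = 8015625

Elasticity = 320625 · (75 / 8015625) = 3

Interpretation: for a small percentage change in X, the percentage change in Y is approximately 3.00 times as large.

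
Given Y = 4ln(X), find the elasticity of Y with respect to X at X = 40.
Elasticity = 1/ln(40) ≈ 0.2711

Elasticity = (dY/dX) · (X/Y)

dY/dX = 4/X
At X = 40: dY/dX = 1/10, Y = 4·ln(40)

Elasticity = (1/10) · (40 / (4·ln(40))) = 1/ln(40) ≈ 0.2711

Interpretation: for a small percentage change in X, the percentage change in Y is approximately 0.27 times as large.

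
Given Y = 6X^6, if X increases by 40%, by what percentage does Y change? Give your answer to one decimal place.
653.0%

For Y = 6X^6:
If X → X(1 + 0.4)
Then Y → Y · (1 + 0.4)^6
     ≈ Y · 7.5295

Percentage change = ((1 + 0.4)^6 − 1) × 100% ≈ 653.0%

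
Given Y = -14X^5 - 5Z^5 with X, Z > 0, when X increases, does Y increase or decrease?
Y decreases

Taking the partial derivative:
∂Y/∂X = -70X^4

∂Y/∂X = -70X^4 < 0 (assuming positive values)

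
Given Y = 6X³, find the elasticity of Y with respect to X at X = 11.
Elasticity = 3

Elasticity = (dY/dX) · (X/Y)

dY/dX = 18·X²
At X = 11: dY/dX = 2178, Y = 7986

Elasticity = 2178 · (11 / 7986) = 3

Interpretation: for a small percentage change in X, the percentage change in Y is approximately 3.00 times as large.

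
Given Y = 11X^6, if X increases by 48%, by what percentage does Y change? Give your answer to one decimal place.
950.9%

For Y = 11X^6:
If X → X(1 + 0.48)
Then Y → Y · (1 + 0.48)^6
     ≈ Y · 10.5092

Percentage change = ((1 + 0.48)^6 − 1) × 100% ≈ 950.9%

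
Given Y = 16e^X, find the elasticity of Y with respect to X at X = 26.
Elasticity = 26

Elasticity = (dY/dX) · (X/Y)

dY/dX = 16·e^X
At X = 26: dY/dX = 16·e^26, Y = 16·e^26

Elasticity = (16·e^26) · (26 / (16·e^26)) = 26

Interpretation: for a small percentage change in X, the percentage change in Y is approximately 26.00 times as large.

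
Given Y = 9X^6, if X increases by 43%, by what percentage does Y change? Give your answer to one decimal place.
755.1%

For Y = 9X^6:
If X → X(1 + 0.43)
Then Y → Y · (1 + 0.43)^6
     ≈ Y · 8.5510

Percentage change = ((1 + 0.43)^6 − 1) × 100% ≈ 755.1%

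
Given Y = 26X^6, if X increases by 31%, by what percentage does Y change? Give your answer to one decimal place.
405.4%

For Y = 26X^6:
If X → X(1 + 0.31)
Then Y → Y · (1 + 0.31)^6
     ≈ Y · 5.0539

Percentage change = ((1 + 0.31)^6 − 1) × 100% ≈ 405.4%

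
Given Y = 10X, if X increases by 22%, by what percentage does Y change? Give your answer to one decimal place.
22.0%

For Y = 10X:
If X → X(1 + 0.22)
Then Y → Y · (1 + 0.22)^1
     = Y · 1.2200

Percentage change = ((1 + 0.22)^1 − 1) × 100% = 22.0%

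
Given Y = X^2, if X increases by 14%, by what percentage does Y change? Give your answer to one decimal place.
30.0%

For Y = X^2:
If X → X(1 + 0.14)
Then Y → Y · (1 + 0.14)^2
     = Y · 1.2996

Percentage change = ((1 + 0.14)^2 − 1) × 100% ≈ 30.0%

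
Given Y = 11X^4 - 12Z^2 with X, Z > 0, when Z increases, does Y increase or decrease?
Y decreases

Taking the partial derivative:
∂Y/∂Z = -24Z

∂Y/∂Z = -24Z < 0 (assuming positive values)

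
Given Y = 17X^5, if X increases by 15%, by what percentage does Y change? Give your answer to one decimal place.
101.1%

For Y = 17X^5:
If X → X(1 + 0.15)
Then Y → Y · (1 + 0.15)^5
     ≈ Y · 2.0114

Percentage change = ((1 + 0.15)^5 − 1) × 100% ≈ 101.1%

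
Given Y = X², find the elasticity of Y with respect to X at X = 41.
Elasticity = 2

Elasticity = (dY/dX) · (X/Y)

dY/dX = 2·X
At X = 41: dY/dX = 82, Y = 1681

Elasticity = 82 · (41 / 1681) = 2

Interpretation: for a small percentage change in X, the percentage change in Y is approximately 2.00 times as large.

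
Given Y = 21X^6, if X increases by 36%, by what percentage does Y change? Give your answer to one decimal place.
532.8%

For Y = 21X^6:
If X → X(1 + 0.36)
Then Y → Y · (1 + 0.36)^6
     ≈ Y · 6.3275

Percentage change = ((1 + 0.36)^6 − 1) × 100% ≈ 532.8%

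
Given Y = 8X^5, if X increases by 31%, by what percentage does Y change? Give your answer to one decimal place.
285.8%

For Y = 8X^5:
If X → X(1 + 0.31)
Then Y → Y · (1 + 0.31)^5
     ≈ Y · 3.8579

Percentage change = ((1 + 0.31)^5 − 1) × 100% ≈ 285.8%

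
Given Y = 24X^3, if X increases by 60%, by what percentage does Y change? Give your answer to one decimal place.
309.6%

For Y = 24X^3:
If X → X(1 + 0.6)
Then Y → Y · (1 + 0.6)^3
     = Y · 4.0960

Percentage change = ((1 + 0.6)^3 − 1) × 100% = 309.6%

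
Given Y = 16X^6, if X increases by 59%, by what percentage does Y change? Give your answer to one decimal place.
1515.8%

For Y = 16X^6:
If X → X(1 + 0.59)
Then Y → Y · (1 + 0.59)^6
     ≈ Y · 16.1578

Percentage change = ((1 + 0.59)^6 − 1) × 100% ≈ 1515.8%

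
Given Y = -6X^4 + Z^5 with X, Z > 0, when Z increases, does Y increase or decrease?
Y increases

Taking the partial derivative:
∂Y/∂Z = 5Z^4

∂Y/∂Z = 5Z^4 > 0 (assuming positive values)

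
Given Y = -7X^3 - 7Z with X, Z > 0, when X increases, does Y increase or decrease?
Y decreases

Taking the partial derivative:
∂Y/∂X = -21X^2

∂Y/∂X = -21X^2 < 0 (assuming positive values)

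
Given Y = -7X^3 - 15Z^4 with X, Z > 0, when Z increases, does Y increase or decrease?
Y decreases

Taking the partial derivative:
∂Y/∂Z = -60Z^3

∂Y/∂Z = -60Z^3 < 0 (assuming positive values)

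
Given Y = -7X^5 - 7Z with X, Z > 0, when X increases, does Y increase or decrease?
Y decreases

Taking the partial derivative:
∂Y/∂X = -35X^4

∂Y/∂X = -35X^4 < 0 (assuming positive values)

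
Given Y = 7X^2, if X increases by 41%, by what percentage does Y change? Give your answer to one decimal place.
98.8%

For Y = 7X^2:
If X → X(1 + 0.41)
Then Y → Y · (1 + 0.41)^2
     = Y · 1.9881

Percentage change = ((1 + 0.41)^2 − 1) × 100% ≈ 98.8%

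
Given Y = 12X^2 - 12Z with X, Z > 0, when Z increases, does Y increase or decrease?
Y decreases

Taking the partial derivative:
∂Y/∂Z = -12

∂Y/∂Z = -12 < 0 (assuming positive values)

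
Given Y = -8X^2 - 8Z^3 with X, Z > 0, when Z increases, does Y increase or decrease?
Y decreases

Taking the partial derivative:
∂Y/∂Z = -24Z^2

∂Y/∂Z = -24Z^2 < 0 (assuming positive values)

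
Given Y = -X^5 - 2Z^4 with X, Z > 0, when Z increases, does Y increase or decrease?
Y decreases

Taking the partial derivative:
∂Y/∂Z = -8Z^3

∂Y/∂Z = -8Z^3 < 0 (assuming positive values)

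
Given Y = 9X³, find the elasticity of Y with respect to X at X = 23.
Elasticity = 3

Elasticity = (dY/dX) · (X/Y)

dY/dX = 27·X²
At X = 23: dY/dX = 14283, Y = 109503

Elasticity = 14283 · (23 / 109503) = 3

Interpretation: for a small percentage change in X, the percentage change in Y is approximately 3.00 times as large.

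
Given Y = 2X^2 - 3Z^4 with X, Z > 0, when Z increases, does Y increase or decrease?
Y decreases

Taking the partial derivative:
∂Y/∂Z = -12Z^3

∂Y/∂Z = -12Z^3 < 0 (assuming positive values)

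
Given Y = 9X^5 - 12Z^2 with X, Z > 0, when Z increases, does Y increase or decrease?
Y decreases

Taking the partial derivative:
∂Y/∂Z = -24Z

∂Y/∂Z = -24Z < 0 (assuming positive values)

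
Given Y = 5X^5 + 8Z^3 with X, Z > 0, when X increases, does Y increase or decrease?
Y increases

Taking the partial derivative:
∂Y/∂X = 25X^4

∂Y/∂X = 25X^4 > 0 (assuming positive values)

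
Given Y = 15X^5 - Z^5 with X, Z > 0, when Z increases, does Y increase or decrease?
Y decreases

Taking the partial derivative:
∂Y/∂Z = -5Z^4

∂Y/∂Z = -5Z^4 < 0 (assuming positive values)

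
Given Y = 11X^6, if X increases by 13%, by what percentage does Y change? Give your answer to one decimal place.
108.2%

For Y = 11X^6:
If X → X(1 + 0.13)
Then Y → Y · (1 + 0.13)^6
     ≈ Y · 2.0820

Percentage change = ((1 + 0.13)^6 − 1) × 100% ≈ 108.2%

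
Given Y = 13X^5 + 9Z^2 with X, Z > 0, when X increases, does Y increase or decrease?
Y increases

Taking the partial derivative:
∂Y/∂X = 65X^4

∂Y/∂X = 65X^4 > 0 (assuming positive values)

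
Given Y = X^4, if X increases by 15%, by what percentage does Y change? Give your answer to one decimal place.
74.9%

For Y = X^4:
If X → X(1 + 0.15)
Then Y → Y · (1 + 0.15)^4
     ≈ Y · 1.7490

Percentage change = ((1 + 0.15)^4 − 1) × 100% ≈ 74.9%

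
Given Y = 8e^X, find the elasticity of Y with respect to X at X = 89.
Elasticity = 89

Elasticity = (dY/dX) · (X/Y)

dY/dX = 8·e^X
At X = 89: dY/dX = 8·e^89, Y = 8·e^89

Elasticity = (8·e^89) · (89 / (8·e^89)) = 89

Interpretation: for a small percentage change in X, the percentage change in Y is approximately 89.00 times as large.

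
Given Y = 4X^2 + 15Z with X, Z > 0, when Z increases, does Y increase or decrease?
Y increases

Taking the partial derivative:
∂Y/∂Z = 15

∂Y/∂Z = 15 > 0 (assuming positive values)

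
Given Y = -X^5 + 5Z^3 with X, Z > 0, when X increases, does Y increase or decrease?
Y decreases

Taking the partial derivative:
∂Y/∂X = -5X^4

∂Y/∂X = -5X^4 < 0 (assuming positive values)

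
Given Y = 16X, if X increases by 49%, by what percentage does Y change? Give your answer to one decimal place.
49.0%

For Y = 16X:
If X → X(1 + 0.49)
Then Y → Y · (1 + 0.49)^1
     = Y · 1.4900

Percentage change = ((1 + 0.49)^1 − 1) × 100% = 49.0%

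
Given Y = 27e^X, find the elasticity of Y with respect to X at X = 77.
Elasticity = 77

Elasticity = (dY/dX) · (X/Y)

dY/dX = 27·e^X
At X = 77: dY/dX = 27·e^77, Y = 27·e^77

Elasticity = (27·e^77) · (77 / (27·e^77)) = 77

Interpretation: for a small percentage change in X, the percentage change in Y is approximately 77.00 times as large.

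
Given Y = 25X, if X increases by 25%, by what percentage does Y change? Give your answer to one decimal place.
25.0%

For Y = 25X:
If X → X(1 + 0.25)
Then Y → Y · (1 + 0.25)^1
     = Y · 1.2500

Percentage change = ((1 + 0.25)^1 − 1) × 100% = 25.0%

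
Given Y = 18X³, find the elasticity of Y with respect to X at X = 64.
Elasticity = 3

Elasticity = (dY/dX) · (X/Y)

dY/dX = 54·X²
At X = 64: dY/dX = 221184, Y = 4718592

Elasticity = 221184 · (64 / 4718592) = 3

Interpretation: for a small percentage change in X, the percentage change in Y is approximately 3.00 times as large.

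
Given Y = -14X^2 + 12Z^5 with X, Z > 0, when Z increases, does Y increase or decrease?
Y increases

Taking the partial derivative:
∂Y/∂Z = 60Z^4

∂Y/∂Z = 60Z^4 > 0 (assuming positive values)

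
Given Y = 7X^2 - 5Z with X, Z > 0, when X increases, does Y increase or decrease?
Y increases

Taking the partial derivative:
∂Y/∂X = 14X

∂Y/∂X = 14X > 0 (assuming positive values)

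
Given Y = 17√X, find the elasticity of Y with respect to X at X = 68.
Elasticity = 1/2

Elasticity = (dY/dX) · (X/Y)

dY/dX = 17/(2·√X)
At X = 68: dY/dX = √17/4, Y = 34·√17

Elasticity = (√17/4) · (68 / (34·√17)) = 1/2

Interpretation: for a small percentage change in X, the percentage change in Y is approximately 0.50 times as large.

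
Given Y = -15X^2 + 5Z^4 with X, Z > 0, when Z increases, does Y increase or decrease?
Y increases

Taking the partial derivative:
∂Y/∂Z = 20Z^3

∂Y/∂Z = 20Z^3 > 0 (assuming positive values)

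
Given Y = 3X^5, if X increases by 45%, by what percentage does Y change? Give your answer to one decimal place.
541.0%

For Y = 3X^5:
If X → X(1 + 0.45)
Then Y → Y · (1 + 0.45)^5
     ≈ Y · 6.4097

Percentage change = ((1 + 0.45)^5 − 1) × 100% ≈ 541.0%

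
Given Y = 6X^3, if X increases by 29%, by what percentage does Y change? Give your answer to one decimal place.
114.7%

For Y = 6X^3:
If X → X(1 + 0.29)
Then Y → Y · (1 + 0.29)^3
     ≈ Y · 2.1467

Percentage change = ((1 + 0.29)^3 − 1) × 100% ≈ 114.7%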